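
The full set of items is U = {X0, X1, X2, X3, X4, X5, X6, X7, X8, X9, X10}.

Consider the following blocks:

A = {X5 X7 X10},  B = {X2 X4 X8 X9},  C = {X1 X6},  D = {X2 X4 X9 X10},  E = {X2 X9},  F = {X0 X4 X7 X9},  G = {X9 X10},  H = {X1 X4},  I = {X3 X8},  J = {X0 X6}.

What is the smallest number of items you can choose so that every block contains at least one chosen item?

T = {X3, X4, X5, X6, X9} meets every block (each contains at least one member of T), and |T| = 5.
The blocks A, E, H, I, J are pairwise disjoint, so any hitting set needs a separate item for each — at least 5. Hence 5 is optimal.

5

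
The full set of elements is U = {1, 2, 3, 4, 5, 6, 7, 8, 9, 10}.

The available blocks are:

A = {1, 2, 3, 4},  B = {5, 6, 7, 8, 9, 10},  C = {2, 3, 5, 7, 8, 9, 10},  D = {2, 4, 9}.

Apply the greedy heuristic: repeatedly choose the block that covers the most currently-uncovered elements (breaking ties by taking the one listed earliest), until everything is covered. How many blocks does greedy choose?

3

Greedy: pick C (covers 7 new) → pick A (covers 2 new) → pick B (covers 1 new). Total picks: 3.
(The true minimum cover uses only 2 blocks, so greedy is not optimal here.)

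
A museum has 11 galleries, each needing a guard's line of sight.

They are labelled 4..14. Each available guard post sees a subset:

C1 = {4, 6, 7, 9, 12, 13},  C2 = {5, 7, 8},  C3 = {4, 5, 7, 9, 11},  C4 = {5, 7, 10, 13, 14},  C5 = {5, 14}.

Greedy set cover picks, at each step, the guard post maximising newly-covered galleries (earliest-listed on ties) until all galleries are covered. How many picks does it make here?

Greedy: pick C1 (covers 6 new) → pick C4 (covers 3 new) → pick C2 (covers 1 new) → pick C3 (covers 1 new). Total picks: 4.

4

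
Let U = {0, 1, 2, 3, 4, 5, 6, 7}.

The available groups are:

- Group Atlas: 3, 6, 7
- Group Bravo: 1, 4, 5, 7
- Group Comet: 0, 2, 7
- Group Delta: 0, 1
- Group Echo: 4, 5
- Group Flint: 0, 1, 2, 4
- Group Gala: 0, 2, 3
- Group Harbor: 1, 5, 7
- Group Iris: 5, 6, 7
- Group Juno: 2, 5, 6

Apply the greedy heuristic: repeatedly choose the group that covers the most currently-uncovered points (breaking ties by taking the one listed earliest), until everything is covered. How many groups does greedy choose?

Greedy: pick Bravo (covers 4 new) → pick Gala (covers 3 new) → pick Atlas (covers 1 new). Total picks: 3.

3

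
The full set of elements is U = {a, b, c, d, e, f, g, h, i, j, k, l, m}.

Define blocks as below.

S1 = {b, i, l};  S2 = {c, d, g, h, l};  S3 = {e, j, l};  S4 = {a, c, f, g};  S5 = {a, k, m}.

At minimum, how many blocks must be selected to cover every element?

S1, S2, S3, S4, and S5 cover everything between them: the union {a, b, c, d, e, f, g, h, i, j, k, l, m} is all of U.
No 4 of the 5 blocks cover everything (all 5 combinations miss at least one element), so 5 is optimal.

5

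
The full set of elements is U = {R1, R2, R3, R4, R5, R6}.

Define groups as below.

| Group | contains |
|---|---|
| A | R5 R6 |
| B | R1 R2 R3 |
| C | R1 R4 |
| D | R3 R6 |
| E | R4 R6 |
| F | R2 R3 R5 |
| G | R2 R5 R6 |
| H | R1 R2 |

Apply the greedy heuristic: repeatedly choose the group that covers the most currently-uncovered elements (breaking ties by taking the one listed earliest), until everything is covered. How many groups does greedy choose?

3

Greedy: pick B (covers 3 new) → pick A (covers 2 new) → pick C (covers 1 new). Total picks: 3.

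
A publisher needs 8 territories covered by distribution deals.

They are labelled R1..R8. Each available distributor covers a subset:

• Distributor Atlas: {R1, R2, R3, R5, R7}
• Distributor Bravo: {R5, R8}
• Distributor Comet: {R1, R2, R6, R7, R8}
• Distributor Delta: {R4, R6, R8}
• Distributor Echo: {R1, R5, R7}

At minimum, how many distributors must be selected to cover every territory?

Take {Atlas, Delta}. Their union is {R1, R2, R3, R4, R5, R6, R7, R8}, which is all 8 territories.
No single distributor has all 8 territories (the largest, Atlas, has 5), so 2 is optimal.

2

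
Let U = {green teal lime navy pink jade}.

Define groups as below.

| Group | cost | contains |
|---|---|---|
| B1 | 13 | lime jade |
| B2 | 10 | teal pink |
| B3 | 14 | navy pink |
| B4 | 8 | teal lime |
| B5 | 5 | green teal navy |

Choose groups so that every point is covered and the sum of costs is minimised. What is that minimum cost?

28

B1, B2, B5 together cover every point (B1 ∪ B2 ∪ B5 = {green, teal, lime, navy, pink, jade}); total cost 13 + 10 + 5 = 28.
No covering selection has total cost below 28.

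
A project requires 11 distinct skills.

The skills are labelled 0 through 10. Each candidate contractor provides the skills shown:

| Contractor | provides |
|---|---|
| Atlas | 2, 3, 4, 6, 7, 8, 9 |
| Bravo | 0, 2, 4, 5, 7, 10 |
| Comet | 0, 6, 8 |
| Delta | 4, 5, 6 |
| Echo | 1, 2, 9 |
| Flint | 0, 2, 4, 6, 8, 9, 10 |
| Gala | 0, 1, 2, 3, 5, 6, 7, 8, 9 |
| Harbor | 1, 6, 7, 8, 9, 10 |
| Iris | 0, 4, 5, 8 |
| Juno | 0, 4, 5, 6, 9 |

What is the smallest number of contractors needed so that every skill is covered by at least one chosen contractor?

Take {Flint, Gala}. Their union is {0, 1, 2, 3, 4, 5, 6, 7, 8, 9, 10}, which is all 11 skills.
No single contractor has all 11 skills (the largest, Gala, has 9), so 2 is optimal.

2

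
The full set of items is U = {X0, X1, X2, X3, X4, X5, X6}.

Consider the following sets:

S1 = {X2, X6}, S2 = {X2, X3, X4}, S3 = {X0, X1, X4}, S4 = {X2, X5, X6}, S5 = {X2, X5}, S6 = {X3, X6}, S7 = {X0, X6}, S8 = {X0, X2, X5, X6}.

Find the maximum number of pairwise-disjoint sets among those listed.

S3, S5, S6 are pairwise disjoint (S3={X0,X1,X4}; S5={X2,X5}; S6={X3,X6}).
Every remaining set overlaps one of these, and no 4 of the listed sets are pairwise disjoint, so 3 is the maximum.

3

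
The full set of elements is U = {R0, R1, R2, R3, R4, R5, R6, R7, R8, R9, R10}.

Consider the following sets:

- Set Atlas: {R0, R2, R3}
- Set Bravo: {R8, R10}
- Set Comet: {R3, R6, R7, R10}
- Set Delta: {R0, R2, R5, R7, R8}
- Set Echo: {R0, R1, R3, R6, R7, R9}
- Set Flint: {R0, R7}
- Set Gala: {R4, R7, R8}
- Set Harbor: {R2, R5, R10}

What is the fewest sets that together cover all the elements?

Take {Echo, Gala, Harbor}. Their union is {R0, R1, R2, R3, R4, R5, R6, R7, R8, R9, R10}, which is all 11 elements.
Only Echo contains R1, so Echo is forced; the remaining 5 elements need at least 2 more sets (each remaining set adds at most 3) — so at least 3 sets are needed, and 3 is optimal.

3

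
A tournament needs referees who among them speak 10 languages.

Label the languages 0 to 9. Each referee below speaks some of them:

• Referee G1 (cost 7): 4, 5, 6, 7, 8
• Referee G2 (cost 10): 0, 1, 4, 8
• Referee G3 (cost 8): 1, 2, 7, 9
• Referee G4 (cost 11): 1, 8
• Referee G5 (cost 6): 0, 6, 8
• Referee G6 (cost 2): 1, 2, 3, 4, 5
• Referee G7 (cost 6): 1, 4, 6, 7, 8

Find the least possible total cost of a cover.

16

G3, G5, G6 together cover every language (G3 ∪ G5 ∪ G6 = {0, 1, 2, 3, 4, 5, 6, 7, 8, 9}); total cost 8 + 6 + 2 = 16.
No covering selection has total cost below 16.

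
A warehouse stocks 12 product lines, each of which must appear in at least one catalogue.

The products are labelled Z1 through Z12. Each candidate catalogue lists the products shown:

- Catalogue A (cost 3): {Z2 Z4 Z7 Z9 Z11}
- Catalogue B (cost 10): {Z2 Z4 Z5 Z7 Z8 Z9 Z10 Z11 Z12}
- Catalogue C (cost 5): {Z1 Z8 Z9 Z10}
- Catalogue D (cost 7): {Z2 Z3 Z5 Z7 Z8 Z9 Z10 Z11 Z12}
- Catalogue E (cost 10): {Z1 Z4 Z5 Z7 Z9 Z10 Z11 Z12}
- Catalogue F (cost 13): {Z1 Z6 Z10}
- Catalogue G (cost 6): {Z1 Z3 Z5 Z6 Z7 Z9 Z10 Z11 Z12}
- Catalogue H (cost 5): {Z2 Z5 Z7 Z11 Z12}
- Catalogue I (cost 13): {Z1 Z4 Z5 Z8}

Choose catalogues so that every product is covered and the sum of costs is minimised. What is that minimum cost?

14

A, C, G together cover every product (A ∪ C ∪ G = {Z1, Z2, Z3, Z4, Z5, Z6, Z7, Z8, Z9, Z10, Z11, Z12}); total cost 3 + 5 + 6 = 14.
No covering selection has total cost below 14.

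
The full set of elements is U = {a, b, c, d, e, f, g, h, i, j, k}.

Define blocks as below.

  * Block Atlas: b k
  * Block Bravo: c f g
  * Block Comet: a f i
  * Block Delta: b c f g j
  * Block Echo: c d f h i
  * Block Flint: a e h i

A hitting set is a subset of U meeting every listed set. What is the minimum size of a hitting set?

3

The 3 elements {a, b, c} hit every block.
The blocks Atlas, Bravo, Flint are pairwise disjoint, so any hitting set needs a separate element for each — at least 3. Hence 3 is optimal.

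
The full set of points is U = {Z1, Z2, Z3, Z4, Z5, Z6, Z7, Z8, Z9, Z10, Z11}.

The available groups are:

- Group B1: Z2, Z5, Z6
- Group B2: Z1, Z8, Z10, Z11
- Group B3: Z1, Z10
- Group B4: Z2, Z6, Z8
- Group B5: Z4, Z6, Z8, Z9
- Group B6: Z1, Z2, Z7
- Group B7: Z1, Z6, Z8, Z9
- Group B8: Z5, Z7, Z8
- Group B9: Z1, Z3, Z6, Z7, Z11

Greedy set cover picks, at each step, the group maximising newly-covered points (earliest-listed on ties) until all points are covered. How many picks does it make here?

Greedy: pick B9 (covers 5 new) → pick B5 (covers 3 new) → pick B1 (covers 2 new) → pick B2 (covers 1 new). Total picks: 4.

4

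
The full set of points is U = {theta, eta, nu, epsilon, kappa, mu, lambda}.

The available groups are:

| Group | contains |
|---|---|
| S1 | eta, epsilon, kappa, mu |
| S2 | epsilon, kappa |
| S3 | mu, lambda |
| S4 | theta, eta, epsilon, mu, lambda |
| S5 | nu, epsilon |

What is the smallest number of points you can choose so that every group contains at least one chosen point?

Take H = {epsilon, mu}. Each listed group contains at least one of these, so H is a hitting set of size 2.
The groups S2, S3 are pairwise disjoint, so any hitting set needs a separate point for each — at least 2. Hence 2 is optimal.

2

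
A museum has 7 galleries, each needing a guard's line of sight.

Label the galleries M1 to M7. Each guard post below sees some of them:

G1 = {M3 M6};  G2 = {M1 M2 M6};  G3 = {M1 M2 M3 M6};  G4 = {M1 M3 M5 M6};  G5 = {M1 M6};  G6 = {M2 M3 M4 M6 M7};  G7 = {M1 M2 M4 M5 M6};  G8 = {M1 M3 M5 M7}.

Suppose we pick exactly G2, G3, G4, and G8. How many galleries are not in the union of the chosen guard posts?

Union of G2, G3, G4, G8 = {M1, M2, M3, M5, M6, M7}.
Not covered: M4 — 1 gallery.

1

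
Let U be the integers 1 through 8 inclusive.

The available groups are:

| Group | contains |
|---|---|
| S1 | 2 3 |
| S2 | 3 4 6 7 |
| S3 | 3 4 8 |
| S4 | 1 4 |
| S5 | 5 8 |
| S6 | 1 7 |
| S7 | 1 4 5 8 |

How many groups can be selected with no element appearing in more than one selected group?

S1, S5, S6 are pairwise disjoint (S1={2,3}; S5={5,8}; S6={1,7}).
Every remaining group overlaps one of these, and no 4 of the listed groups are pairwise disjoint, so 3 is the maximum.

3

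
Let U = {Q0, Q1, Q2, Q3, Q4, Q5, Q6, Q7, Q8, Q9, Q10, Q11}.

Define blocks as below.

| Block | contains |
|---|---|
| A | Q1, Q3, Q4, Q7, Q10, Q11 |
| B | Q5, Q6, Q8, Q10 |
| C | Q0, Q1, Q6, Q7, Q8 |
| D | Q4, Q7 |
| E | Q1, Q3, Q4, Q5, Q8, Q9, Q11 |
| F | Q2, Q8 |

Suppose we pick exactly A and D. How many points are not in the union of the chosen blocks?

6

Union of A, D = {Q1, Q3, Q4, Q7, Q10, Q11}.
Not covered: Q0, Q2, Q5, Q6, Q8, Q9 — 6 points.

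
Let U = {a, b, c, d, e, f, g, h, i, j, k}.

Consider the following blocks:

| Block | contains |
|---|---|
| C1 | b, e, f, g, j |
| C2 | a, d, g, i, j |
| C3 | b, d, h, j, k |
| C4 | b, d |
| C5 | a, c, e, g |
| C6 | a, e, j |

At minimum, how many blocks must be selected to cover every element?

4

Take {C1, C2, C3, C5}. Their union is {a, b, c, d, e, f, g, h, i, j, k}, which is all 11 elements.
No 3 of the 6 blocks cover everything (all 20 combinations miss at least one element), so 4 is optimal.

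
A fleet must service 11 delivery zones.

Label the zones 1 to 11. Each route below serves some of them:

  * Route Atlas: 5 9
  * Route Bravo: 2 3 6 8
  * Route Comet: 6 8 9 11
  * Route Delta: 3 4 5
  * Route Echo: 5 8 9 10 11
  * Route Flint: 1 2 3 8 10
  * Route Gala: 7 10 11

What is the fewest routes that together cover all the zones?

4

Comet and Delta and Flint and Gala together: Comet ∪ Delta ∪ Flint ∪ Gala = {1, 2, 3, 4, 5, 6, 7, 8, 9, 10, 11} — every zone is covered.
No 3 of the 7 routes cover everything (all 35 combinations miss at least one zone), so 4 is optimal.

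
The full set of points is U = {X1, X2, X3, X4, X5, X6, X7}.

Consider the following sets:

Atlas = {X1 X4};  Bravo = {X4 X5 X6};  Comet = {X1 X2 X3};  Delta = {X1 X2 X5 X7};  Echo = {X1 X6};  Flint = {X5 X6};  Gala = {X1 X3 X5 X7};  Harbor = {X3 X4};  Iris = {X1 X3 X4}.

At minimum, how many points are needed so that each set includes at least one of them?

3

The 3 points {X1, X4, X6} hit every set.
No choice of 2 points meets every set, so 3 is the minimum.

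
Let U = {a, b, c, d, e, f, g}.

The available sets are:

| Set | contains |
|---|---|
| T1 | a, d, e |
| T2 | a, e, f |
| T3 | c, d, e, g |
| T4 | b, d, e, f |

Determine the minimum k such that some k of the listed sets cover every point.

T2, T3, and T4 cover everything between them: the union {a, b, c, d, e, f, g} is all of U.
Only T4 contains b, so T4 is forced; the remaining 3 points need at least 2 more sets (each remaining set adds at most 2) — so at least 3 sets are needed, and 3 is optimal.

3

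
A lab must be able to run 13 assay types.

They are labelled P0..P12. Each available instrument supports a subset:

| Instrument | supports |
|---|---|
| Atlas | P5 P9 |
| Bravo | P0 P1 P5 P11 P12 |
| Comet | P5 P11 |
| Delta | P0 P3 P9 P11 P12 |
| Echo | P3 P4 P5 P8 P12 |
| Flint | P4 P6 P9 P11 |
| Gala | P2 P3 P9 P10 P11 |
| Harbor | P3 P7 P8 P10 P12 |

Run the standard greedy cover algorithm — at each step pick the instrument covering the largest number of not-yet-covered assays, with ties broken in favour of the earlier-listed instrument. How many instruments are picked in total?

5

Greedy: pick Bravo (covers 5 new) → pick Gala (covers 4 new) → pick Echo (covers 2 new) → pick Flint (covers 1 new) → pick Harbor (covers 1 new). Total picks: 5.
(The true minimum cover uses only 4 instruments, so greedy is not optimal here.)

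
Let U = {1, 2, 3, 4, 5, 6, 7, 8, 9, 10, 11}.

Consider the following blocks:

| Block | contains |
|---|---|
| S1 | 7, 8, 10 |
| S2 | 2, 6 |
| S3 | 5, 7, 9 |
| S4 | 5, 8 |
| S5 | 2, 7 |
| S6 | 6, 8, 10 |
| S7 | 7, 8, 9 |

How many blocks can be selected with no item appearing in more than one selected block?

2

S1, S2 are pairwise disjoint (S1={7,8,10}; S2={2,6}).
Every remaining block overlaps one of these, and no 3 of the listed blocks are pairwise disjoint, so 2 is the maximum.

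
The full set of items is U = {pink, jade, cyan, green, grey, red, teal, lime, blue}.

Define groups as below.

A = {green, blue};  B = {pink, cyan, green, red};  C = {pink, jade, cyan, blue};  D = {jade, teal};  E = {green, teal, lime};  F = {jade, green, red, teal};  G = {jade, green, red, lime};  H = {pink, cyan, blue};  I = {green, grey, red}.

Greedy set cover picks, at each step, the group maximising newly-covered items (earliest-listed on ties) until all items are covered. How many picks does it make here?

Greedy: pick B (covers 4 new) → pick C (covers 2 new) → pick E (covers 2 new) → pick I (covers 1 new). Total picks: 4.
(The true minimum cover uses only 3 groups, so greedy is not optimal here.)

4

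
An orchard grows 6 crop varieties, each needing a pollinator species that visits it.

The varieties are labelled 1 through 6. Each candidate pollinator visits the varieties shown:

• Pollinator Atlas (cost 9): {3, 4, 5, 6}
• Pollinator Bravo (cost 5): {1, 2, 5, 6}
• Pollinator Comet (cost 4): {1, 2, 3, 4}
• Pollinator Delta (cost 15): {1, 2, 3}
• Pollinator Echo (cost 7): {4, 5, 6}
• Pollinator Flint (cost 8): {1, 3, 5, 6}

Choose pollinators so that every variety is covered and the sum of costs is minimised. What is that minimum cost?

9

Bravo, Comet together cover every variety (Bravo ∪ Comet = {1, 2, 3, 4, 5, 6}); total cost 5 + 4 = 9.
No covering selection has total cost below 9.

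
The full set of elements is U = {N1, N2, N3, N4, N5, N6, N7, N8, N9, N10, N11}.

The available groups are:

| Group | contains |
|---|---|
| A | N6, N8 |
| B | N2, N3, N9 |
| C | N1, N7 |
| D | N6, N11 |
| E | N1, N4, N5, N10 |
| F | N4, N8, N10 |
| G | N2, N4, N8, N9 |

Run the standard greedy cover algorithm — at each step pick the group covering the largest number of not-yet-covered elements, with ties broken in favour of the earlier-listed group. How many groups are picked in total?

Greedy: pick E (covers 4 new) → pick B (covers 3 new) → pick A (covers 2 new) → pick C (covers 1 new) → pick D (covers 1 new). Total picks: 5.

5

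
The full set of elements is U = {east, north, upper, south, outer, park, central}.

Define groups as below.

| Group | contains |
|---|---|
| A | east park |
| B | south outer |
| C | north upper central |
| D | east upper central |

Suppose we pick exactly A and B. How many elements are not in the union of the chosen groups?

3

Union of A, B = {east, south, outer, park}.
Not covered: north, upper, central — 3 elements.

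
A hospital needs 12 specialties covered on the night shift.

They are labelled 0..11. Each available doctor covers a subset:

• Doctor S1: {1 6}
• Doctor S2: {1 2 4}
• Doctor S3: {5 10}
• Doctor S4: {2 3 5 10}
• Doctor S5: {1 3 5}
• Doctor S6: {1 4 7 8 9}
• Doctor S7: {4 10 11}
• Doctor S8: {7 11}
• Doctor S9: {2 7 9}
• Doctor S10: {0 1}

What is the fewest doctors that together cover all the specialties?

S1 and S4 and S6 and S8 and S10 together: S1 ∪ S4 ∪ S6 ∪ S8 ∪ S10 = {0, 1, 2, 3, 4, 5, 6, 7, 8, 9, 10, 11} — every specialty is covered.
No 4 of the 10 doctors cover everything (all 210 combinations miss at least one specialty), so 5 is optimal.

5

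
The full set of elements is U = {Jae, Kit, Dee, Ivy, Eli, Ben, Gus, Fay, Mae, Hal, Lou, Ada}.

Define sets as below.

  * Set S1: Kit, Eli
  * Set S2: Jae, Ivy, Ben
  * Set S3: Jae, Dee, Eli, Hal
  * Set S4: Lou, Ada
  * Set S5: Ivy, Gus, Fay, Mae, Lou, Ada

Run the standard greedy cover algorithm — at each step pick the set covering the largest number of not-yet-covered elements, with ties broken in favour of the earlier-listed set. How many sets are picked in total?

Greedy: pick S5 (covers 6 new) → pick S3 (covers 4 new) → pick S1 (covers 1 new) → pick S2 (covers 1 new). Total picks: 4.

4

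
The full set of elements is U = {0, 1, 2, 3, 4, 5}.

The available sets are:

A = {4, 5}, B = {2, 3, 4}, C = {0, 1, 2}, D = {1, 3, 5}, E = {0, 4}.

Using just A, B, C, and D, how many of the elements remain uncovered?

0

Union of A, B, C, D = {0, 1, 2, 3, 4, 5} — that's every element, so 0 are uncovered.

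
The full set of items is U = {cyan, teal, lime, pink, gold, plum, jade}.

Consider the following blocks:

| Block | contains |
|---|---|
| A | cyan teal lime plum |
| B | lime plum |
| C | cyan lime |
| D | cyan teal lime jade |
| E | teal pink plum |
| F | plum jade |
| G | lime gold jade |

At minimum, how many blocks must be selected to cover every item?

D, E, and G cover everything between them: the union {cyan, teal, lime, pink, gold, plum, jade} is all of U.
Only E contains pink, so E is forced; the remaining 4 items need at least 2 more blocks (each remaining block adds at most 3) — so at least 3 blocks are needed, and 3 is optimal.

3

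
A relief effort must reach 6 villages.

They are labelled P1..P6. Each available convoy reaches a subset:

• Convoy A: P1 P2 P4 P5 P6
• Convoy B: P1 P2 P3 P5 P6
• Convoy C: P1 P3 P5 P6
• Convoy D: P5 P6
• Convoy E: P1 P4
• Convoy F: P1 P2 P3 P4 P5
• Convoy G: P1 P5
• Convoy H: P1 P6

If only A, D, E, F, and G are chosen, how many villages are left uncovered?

Union of A, D, E, F, G = {P1, P2, P3, P4, P5, P6} — that's every village, so 0 are uncovered.

0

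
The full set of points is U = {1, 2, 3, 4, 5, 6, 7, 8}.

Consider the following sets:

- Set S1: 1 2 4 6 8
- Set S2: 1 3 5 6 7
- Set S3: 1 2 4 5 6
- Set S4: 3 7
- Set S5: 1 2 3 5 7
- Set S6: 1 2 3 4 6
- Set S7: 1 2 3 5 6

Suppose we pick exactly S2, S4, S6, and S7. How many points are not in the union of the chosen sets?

Union of S2, S4, S6, S7 = {1, 2, 3, 4, 5, 6, 7}.
Not covered: 8 — 1 point.

1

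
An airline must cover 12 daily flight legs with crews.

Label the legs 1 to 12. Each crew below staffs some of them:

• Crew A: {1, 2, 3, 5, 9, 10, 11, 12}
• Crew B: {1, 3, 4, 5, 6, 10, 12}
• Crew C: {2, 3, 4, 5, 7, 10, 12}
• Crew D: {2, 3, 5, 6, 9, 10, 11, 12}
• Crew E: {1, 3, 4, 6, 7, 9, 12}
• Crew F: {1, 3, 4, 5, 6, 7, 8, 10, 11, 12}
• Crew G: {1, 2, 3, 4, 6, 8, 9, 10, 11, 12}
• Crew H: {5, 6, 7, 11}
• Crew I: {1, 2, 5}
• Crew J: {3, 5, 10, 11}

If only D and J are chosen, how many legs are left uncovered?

4

Union of D, J = {2, 3, 5, 6, 9, 10, 11, 12}.
Not covered: 1, 4, 7, 8 — 4 legs.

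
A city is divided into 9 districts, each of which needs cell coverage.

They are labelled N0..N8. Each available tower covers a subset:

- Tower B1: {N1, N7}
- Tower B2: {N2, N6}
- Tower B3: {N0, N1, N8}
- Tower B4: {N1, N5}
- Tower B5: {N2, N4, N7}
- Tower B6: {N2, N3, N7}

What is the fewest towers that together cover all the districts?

Take {B2, B3, B4, B5, B6}. Their union is {N0, N1, N2, N3, N4, N5, N6, N7, N8}, which is all 9 districts.
No 4 of the 6 towers cover everything (all 15 combinations miss at least one district), so 5 is optimal.

5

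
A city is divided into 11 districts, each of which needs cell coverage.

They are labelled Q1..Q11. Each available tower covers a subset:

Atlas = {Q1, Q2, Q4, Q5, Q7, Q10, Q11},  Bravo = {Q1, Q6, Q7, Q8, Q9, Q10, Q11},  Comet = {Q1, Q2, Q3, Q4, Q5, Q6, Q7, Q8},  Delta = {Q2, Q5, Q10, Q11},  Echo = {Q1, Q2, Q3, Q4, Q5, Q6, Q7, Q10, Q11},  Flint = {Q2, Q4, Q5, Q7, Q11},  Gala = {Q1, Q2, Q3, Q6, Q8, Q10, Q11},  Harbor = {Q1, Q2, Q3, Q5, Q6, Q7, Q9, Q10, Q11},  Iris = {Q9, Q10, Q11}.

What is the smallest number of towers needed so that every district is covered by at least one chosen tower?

2

Bravo and Echo together: Bravo ∪ Echo = {Q1, Q2, Q3, Q4, Q5, Q6, Q7, Q8, Q9, Q10, Q11} — every district is covered.
No single tower has all 11 districts (the largest, Echo, has 9), so 2 is optimal.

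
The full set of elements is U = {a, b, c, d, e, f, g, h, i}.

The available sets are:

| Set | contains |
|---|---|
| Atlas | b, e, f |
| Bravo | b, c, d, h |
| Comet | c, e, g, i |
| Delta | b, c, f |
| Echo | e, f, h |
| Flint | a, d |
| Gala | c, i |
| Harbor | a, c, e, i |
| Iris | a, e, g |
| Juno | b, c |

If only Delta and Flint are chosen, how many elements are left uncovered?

Union of Delta, Flint = {a, b, c, d, f}.
Not covered: e, g, h, i — 4 elements.

4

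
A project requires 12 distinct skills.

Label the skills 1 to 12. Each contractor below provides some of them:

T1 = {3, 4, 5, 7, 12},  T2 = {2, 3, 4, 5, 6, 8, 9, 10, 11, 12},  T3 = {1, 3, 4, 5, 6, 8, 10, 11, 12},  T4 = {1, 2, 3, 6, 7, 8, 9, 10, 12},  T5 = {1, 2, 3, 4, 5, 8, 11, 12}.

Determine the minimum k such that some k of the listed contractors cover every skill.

Take {T4, T5}. Their union is {1, 2, 3, 4, 5, 6, 7, 8, 9, 10, 11, 12}, which is all 12 skills.
No single contractor has all 12 skills (the largest, T2, has 10), so 2 is optimal.

2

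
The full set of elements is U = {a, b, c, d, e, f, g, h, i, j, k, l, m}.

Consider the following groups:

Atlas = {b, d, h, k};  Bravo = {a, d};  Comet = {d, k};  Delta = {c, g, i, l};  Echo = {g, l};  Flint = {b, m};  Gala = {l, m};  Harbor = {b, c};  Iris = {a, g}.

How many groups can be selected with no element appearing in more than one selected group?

Comet, Gala, Harbor, Iris are pairwise disjoint (Comet={d,k}; Gala={l,m}; Harbor={b,c}; Iris={a,g}).
Every remaining group overlaps one of these, and no 5 of the listed groups are pairwise disjoint, so 4 is the maximum.

4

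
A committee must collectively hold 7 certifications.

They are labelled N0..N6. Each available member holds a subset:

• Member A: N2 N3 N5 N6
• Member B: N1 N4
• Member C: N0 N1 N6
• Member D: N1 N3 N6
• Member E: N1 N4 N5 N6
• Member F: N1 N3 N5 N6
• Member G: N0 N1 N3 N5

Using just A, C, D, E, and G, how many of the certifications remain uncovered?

0

Union of A, C, D, E, G = {N0, N1, N2, N3, N4, N5, N6} — that's every certification, so 0 are uncovered.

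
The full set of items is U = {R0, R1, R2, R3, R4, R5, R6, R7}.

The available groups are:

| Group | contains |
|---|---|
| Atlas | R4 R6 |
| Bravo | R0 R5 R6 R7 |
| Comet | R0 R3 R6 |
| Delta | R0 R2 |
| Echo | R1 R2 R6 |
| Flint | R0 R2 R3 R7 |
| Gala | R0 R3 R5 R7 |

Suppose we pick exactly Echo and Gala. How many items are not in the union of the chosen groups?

Union of Echo, Gala = {R0, R1, R2, R3, R5, R6, R7}.
Not covered: R4 — 1 item.

1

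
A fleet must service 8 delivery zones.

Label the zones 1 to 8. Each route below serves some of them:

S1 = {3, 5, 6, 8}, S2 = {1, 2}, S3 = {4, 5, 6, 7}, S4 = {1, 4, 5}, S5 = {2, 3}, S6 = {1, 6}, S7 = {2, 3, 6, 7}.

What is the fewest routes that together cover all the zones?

3

Take {S1, S2, S3}. Their union is {1, 2, 3, 4, 5, 6, 7, 8}, which is all 8 zones.
Only S1 contains 8, so S1 is forced; the remaining 4 zones need at least 2 more routes (each remaining route adds at most 2) — so at least 3 routes are needed, and 3 is optimal.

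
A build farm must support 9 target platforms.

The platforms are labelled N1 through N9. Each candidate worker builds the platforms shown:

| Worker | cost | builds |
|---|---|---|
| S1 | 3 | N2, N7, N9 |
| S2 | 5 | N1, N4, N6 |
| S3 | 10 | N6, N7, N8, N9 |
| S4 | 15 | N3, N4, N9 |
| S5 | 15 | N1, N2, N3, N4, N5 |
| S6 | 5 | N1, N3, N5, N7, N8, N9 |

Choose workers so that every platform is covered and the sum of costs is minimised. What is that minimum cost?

13

S1, S2, S6 together cover every platform (S1 ∪ S2 ∪ S6 = {N1, N2, N3, N4, N5, N6, N7, N8, N9}); total cost 3 + 5 + 5 = 13.
No covering selection has total cost below 13.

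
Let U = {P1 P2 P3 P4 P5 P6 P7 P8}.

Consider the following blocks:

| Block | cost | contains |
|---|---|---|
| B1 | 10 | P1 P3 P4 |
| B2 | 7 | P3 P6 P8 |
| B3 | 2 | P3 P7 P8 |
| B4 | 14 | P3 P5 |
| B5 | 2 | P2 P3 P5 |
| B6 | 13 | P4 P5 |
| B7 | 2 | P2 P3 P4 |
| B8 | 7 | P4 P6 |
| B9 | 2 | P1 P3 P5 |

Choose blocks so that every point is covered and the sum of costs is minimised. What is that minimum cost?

B3, B5, B8, B9 together cover every point (B3 ∪ B5 ∪ B8 ∪ B9 = {P1, P2, P3, P4, P5, P6, P7, P8}); total cost 2 + 2 + 7 + 2 = 13.
The greedy pick B3, B5, B7, B9, B2 costs 15; no covering selection beats 13.

13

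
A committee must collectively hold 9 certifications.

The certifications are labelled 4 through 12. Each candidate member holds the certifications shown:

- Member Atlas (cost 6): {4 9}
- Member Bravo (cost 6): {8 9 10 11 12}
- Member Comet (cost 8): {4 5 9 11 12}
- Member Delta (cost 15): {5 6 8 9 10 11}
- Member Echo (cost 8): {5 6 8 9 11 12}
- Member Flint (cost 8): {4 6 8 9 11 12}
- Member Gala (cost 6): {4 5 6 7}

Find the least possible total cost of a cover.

12

Bravo, Gala together cover every certification (Bravo ∪ Gala = {4, 5, 6, 7, 8, 9, 10, 11, 12}); total cost 6 + 6 = 12.
No covering selection has total cost below 12.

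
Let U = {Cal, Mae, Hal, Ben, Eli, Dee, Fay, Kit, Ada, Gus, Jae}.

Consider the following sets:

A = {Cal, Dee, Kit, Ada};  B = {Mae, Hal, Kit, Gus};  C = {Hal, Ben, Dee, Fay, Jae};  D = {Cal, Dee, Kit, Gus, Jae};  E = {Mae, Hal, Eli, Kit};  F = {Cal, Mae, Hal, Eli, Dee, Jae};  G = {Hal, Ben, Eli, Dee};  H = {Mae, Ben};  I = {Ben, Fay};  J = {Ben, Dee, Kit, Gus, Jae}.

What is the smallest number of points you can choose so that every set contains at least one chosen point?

The 3 points {Cal, Hal, Ben} hit every set.
No choice of 2 points meets every set, so 3 is the minimum.

3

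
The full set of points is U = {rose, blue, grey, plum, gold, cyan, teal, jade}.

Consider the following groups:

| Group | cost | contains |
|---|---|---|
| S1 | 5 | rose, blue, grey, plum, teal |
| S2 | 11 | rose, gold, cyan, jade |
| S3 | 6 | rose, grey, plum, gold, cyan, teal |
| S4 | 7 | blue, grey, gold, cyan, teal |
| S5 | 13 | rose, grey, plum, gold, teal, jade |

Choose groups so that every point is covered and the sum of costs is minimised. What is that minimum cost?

16

S1, S2 together cover every point (S1 ∪ S2 = {rose, blue, grey, plum, gold, cyan, teal, jade}); total cost 5 + 11 = 16.
The greedy pick S1, S3, S2 costs 22; no covering selection beats 16.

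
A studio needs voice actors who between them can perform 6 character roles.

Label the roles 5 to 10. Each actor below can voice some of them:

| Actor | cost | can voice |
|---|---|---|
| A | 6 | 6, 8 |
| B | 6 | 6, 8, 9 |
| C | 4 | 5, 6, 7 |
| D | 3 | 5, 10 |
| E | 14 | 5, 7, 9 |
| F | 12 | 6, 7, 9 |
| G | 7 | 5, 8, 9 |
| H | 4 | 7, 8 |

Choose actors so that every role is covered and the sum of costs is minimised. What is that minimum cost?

B, D, H together cover every role (B ∪ D ∪ H = {5, 6, 7, 8, 9, 10}); total cost 6 + 3 + 4 = 13.
No covering selection has total cost below 13.

13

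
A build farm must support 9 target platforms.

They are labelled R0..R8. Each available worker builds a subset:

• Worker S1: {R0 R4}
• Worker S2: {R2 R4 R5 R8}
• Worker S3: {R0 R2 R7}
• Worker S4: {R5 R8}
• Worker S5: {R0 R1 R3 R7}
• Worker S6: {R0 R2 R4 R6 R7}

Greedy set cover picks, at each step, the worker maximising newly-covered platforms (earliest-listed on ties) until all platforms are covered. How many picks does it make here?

3

Greedy: pick S6 (covers 5 new) → pick S2 (covers 2 new) → pick S5 (covers 2 new). Total picks: 3.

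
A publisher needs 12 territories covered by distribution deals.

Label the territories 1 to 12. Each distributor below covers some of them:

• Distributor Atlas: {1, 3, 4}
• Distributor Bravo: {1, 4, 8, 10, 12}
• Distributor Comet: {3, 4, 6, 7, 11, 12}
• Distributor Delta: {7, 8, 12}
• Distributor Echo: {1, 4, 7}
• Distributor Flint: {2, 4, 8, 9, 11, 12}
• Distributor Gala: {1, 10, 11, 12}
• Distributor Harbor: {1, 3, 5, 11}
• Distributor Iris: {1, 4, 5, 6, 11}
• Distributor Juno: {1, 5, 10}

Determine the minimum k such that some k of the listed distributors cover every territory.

3

Take {Comet, Flint, Juno}. Their union is {1, 2, 3, 4, 5, 6, 7, 8, 9, 10, 11, 12}, which is all 12 territories.
Only Flint contains 2, so Flint is forced; the remaining 6 territories need at least 2 more distributors (each remaining distributor adds at most 3) — so at least 3 distributors are needed, and 3 is optimal.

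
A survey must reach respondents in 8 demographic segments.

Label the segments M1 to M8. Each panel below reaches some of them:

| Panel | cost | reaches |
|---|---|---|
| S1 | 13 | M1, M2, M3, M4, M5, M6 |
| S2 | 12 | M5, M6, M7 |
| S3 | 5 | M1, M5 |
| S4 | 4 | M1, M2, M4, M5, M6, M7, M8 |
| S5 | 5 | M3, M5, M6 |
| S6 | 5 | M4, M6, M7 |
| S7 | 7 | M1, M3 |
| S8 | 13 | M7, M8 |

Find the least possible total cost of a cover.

S4, S5 together cover every segment (S4 ∪ S5 = {M1, M2, M3, M4, M5, M6, M7, M8}); total cost 4 + 5 = 9.
No covering selection has total cost below 9.

9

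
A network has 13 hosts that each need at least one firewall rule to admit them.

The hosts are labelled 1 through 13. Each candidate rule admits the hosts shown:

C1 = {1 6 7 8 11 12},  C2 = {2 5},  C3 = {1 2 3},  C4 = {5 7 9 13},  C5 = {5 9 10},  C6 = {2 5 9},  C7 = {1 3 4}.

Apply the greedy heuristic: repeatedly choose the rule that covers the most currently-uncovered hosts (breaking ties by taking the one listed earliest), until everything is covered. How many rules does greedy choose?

5

Greedy: pick C1 (covers 6 new) → pick C4 (covers 3 new) → pick C3 (covers 2 new) → pick C5 (covers 1 new) → pick C7 (covers 1 new). Total picks: 5.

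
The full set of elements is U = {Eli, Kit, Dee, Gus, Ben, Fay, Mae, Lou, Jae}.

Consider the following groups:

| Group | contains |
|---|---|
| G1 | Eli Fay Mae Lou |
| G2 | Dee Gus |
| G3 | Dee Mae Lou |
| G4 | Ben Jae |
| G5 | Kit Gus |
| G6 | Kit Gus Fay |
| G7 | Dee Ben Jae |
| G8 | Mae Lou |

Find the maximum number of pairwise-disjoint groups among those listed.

G5, G7, G8 are pairwise disjoint (G5={Kit,Gus}; G7={Dee,Ben,Jae}; G8={Mae,Lou}).
Every remaining group overlaps one of these, and no 4 of the listed groups are pairwise disjoint, so 3 is the maximum.

3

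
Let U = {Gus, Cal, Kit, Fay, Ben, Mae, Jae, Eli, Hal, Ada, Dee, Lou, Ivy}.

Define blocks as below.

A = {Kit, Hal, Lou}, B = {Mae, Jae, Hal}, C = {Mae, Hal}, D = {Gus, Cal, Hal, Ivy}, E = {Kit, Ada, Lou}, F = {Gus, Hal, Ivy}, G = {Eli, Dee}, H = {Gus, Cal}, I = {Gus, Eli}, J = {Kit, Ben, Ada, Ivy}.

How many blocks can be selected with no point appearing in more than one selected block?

4

C, G, H, J are pairwise disjoint (C={Mae,Hal}; G={Eli,Dee}; H={Gus,Cal}; J={Kit,Ben,Ada,Ivy}).
Every remaining block overlaps one of these, and no 5 of the listed blocks are pairwise disjoint, so 4 is the maximum.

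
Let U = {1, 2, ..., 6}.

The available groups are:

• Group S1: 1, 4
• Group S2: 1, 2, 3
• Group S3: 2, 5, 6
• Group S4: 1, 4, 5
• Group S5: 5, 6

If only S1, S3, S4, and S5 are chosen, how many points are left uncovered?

1

Union of S1, S3, S4, S5 = {1, 2, 4, 5, 6}.
Not covered: 3 — 1 point.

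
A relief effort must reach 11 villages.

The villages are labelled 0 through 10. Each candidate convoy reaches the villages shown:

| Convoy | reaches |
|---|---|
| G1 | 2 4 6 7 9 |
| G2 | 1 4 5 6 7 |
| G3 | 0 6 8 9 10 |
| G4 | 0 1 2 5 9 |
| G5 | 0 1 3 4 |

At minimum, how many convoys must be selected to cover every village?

G2 and G3 and G4 and G5 together: G2 ∪ G3 ∪ G4 ∪ G5 = {0, 1, 2, 3, 4, 5, 6, 7, 8, 9, 10} — every village is covered.
No 3 of the 5 convoys cover everything (all 10 combinations miss at least one village), so 4 is optimal.

4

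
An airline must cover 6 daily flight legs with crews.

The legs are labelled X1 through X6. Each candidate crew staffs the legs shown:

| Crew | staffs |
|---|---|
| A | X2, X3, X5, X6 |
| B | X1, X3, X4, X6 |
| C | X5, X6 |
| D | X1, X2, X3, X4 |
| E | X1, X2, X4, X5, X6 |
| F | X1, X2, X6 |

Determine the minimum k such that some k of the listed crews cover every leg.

2

Take {A, E}. Their union is {X1, X2, X3, X4, X5, X6}, which is all 6 legs.
No single crew has all 6 legs (the largest, E, has 5), so 2 is optimal.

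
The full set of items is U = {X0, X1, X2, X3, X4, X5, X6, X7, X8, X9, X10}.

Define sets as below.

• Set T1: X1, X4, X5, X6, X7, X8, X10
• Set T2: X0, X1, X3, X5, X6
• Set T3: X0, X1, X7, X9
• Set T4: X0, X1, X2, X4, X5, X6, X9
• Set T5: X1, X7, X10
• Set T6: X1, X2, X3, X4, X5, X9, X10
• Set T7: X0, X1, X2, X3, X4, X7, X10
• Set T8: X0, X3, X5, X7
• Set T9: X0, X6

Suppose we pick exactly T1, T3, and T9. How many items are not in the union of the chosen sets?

2

Union of T1, T3, T9 = {X0, X1, X4, X5, X6, X7, X8, X9, X10}.
Not covered: X2, X3 — 2 items.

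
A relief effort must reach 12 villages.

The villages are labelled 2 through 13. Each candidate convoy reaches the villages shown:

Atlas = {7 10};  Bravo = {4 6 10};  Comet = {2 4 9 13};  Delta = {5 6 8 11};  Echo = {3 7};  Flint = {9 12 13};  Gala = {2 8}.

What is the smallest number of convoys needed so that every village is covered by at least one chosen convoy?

5

Take {Bravo, Comet, Delta, Echo, Flint}. Their union is {2, 3, 4, 5, 6, 7, 8, 9, 10, 11, 12, 13}, which is all 12 villages.
No 4 of the 7 convoys cover everything (all 35 combinations miss at least one village), so 5 is optimal.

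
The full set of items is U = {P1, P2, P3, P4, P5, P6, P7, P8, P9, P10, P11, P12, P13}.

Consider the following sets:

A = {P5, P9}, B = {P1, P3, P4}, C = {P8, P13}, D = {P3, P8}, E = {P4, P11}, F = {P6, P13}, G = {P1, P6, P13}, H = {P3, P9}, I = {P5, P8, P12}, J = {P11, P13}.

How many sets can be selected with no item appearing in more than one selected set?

E, F, H, I are pairwise disjoint (E={P4,P11}; F={P6,P13}; H={P3,P9}; I={P5,P8,P12}).
Every remaining set overlaps one of these, and no 5 of the listed sets are pairwise disjoint, so 4 is the maximum.

4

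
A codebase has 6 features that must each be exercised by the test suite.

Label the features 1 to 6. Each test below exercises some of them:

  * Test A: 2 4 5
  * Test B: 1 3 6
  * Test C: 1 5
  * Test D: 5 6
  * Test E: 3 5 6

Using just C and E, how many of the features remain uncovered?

2

Union of C, E = {1, 3, 5, 6}.
Not covered: 2, 4 — 2 features.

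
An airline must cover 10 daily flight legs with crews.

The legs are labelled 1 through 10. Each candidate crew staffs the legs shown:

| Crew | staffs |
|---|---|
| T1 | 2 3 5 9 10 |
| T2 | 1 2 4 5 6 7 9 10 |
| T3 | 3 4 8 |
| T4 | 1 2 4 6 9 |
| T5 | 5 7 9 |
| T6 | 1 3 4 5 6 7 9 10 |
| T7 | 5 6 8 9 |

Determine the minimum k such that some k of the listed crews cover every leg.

2

T2 and T3 together: T2 ∪ T3 = {1, 2, 3, 4, 5, 6, 7, 8, 9, 10} — every leg is covered.
No single crew has all 10 legs (the largest, T2, has 8), so 2 is optimal.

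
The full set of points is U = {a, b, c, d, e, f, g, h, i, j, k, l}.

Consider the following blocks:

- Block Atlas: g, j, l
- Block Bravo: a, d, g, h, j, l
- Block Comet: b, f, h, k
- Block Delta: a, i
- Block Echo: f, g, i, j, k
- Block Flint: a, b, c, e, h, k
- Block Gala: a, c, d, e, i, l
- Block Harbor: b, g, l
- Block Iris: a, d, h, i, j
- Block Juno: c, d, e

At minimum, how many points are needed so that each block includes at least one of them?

T = {a, b, c, j} meets every block (each contains at least one member of T), and |T| = 4.
The blocks Atlas, Comet, Delta, Juno are pairwise disjoint, so any hitting set needs a separate point for each — at least 4. Hence 4 is optimal.

4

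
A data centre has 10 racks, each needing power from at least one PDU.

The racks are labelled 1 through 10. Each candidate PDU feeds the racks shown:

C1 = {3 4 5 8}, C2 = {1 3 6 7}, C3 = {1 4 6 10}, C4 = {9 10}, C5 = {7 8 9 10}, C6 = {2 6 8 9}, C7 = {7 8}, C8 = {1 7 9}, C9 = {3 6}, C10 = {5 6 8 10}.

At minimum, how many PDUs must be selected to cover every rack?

4

Take {C1, C2, C5, C6}. Their union is {1, 2, 3, 4, 5, 6, 7, 8, 9, 10}, which is all 10 racks.
No 3 of the 10 PDUs cover everything (all 120 combinations miss at least one rack), so 4 is optimal.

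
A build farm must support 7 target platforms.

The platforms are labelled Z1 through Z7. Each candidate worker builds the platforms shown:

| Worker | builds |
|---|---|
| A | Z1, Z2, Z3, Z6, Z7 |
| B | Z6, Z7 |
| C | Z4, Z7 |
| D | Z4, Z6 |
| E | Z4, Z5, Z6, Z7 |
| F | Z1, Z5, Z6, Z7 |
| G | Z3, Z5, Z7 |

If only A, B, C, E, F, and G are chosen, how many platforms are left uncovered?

0

Union of A, B, C, E, F, G = {Z1, Z2, Z3, Z4, Z5, Z6, Z7} — that's every platform, so 0 are uncovered.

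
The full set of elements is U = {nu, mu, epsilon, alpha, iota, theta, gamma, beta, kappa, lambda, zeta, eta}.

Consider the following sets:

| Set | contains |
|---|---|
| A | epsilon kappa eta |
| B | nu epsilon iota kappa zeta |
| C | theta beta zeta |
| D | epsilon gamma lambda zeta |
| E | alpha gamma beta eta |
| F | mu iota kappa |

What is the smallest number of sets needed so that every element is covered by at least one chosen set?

5

B, C, D, E, and F cover everything between them: the union {nu, mu, epsilon, alpha, iota, theta, gamma, beta, kappa, lambda, zeta, eta} is all of U.
No 4 of the 6 sets cover everything (all 15 combinations miss at least one element), so 5 is optimal.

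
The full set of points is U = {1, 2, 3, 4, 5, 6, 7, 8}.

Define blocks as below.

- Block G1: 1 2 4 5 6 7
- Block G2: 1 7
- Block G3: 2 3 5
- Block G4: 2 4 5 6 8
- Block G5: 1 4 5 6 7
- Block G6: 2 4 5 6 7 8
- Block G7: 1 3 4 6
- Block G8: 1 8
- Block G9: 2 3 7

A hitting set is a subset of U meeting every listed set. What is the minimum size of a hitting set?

2

H = {1, 2} meets every block (each contains at least one member of H), and |H| = 2.
The blocks G3, G8 are pairwise disjoint, so any hitting set needs a separate point for each — at least 2. Hence 2 is optimal.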